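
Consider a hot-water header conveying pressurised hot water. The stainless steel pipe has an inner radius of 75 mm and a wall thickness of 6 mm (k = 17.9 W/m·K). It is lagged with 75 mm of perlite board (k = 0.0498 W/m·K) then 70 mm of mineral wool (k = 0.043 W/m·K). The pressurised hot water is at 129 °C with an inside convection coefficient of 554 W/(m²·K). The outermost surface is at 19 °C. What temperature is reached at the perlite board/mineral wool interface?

For a radial system each layer contributes R = ln(r_out/r_in)/(2πkL); films add R = 1/(hA).
R_inner film = 1/(h_i·2πr₁L) = 1/(554×2π×0.075×1) = 0.00383 K/W
R_stainless steel pipe wall = ln(81/75)/(2π×17.9×1) = 6.843×10^-4 K/W
R_perlite board = ln(156/81)/(2π×0.0498×1) = 2.095 K/W
R_mineral wool = ln(226/156)/(2π×0.043×1) = 1.372 K/W
R_total = 3.471 K/W
Q = ΔT/R_total = 110/3.471
Q = 31.7 W/m
T_interface = T_inner − Q·ΣR(inner→interface) = 129 − 31.7×2.099

T ≈ 62.5 °C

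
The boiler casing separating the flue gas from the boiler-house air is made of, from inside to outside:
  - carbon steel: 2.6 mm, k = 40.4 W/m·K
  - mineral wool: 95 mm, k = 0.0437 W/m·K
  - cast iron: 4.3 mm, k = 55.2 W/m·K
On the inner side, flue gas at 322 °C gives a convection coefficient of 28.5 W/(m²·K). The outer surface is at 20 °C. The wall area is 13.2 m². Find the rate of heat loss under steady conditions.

Thermal resistances in series:
R_inner film = 1/(h_i·A) = 1/(28.5×13.2) = 0.002658 K/W
R_carbon steel = L/(kA) = 0.0026/(40.4×13.2) = 4.875×10^-6 K/W
R_mineral wool = L/(kA) = 0.095/(0.0437×13.2) = 0.1647 K/W
R_cast iron = L/(kA) = 0.0043/(55.2×13.2) = 5.901×10^-6 K/W
R_total = 0.1674 K/W
Q = ΔT / R_total = 302 / 0.1674

Q ≈ 1800 W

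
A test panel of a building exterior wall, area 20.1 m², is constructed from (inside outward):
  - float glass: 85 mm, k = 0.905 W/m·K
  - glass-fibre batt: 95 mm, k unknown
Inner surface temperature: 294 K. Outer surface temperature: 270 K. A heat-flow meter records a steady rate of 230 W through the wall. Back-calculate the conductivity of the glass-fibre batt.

Model the wall as resistances in series:
R_float glass = L/(kA) = 0.085/(0.905×20.1) = 0.004673 K/W
Sum of known resistances R_other = 0.004673 K/W
Total R = ΔT/Q = 24/230 = 0.1043 K/W
R_glass-fibre batt = R_total − R_other = 0.09968 K/W
k = L/(R·A) = 0.095/(0.09968×20.1)

k ≈ 0.0474 W/(m·K)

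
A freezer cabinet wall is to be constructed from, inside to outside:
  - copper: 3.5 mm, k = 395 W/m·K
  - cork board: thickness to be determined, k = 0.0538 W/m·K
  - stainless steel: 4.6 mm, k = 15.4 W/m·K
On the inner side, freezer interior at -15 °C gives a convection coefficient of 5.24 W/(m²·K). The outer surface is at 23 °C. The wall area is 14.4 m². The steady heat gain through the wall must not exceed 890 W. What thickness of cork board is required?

Series thermal resistances:
R_inner film = 1/(h_i·A) = 1/(5.24×14.4) = 0.01325 K/W
R_copper = L/(kA) = 0.0035/(395×14.4) = 6.153×10^-7 K/W
R_stainless steel = L/(kA) = 0.0046/(15.4×14.4) = 2.074×10^-5 K/W
Sum of the known resistances R_other = 0.01327 K/W
Required total resistance R_tot = ΔT/Q_allow = 38/890 = 0.0427 K/W
R_cork board = R_tot − R_other = 0.02942 K/W
L = R·k·A = 0.02942×0.0538×14.4

L ≈ 22.8 mm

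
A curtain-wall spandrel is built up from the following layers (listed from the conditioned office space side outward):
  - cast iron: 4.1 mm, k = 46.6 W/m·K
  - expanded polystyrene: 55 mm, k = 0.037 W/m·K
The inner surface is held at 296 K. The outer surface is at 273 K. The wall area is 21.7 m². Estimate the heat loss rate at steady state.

Thermal resistances in series:
R_cast iron = L/(kA) = 0.0041/(46.6×21.7) = 4.055×10^-6 K/W
R_expanded polystyrene = L/(kA) = 0.055/(0.037×21.7) = 0.0685 K/W
R_total = 0.06851 K/W
Q = ΔT / R_total = 23 / 0.06851

Q ≈ 336 W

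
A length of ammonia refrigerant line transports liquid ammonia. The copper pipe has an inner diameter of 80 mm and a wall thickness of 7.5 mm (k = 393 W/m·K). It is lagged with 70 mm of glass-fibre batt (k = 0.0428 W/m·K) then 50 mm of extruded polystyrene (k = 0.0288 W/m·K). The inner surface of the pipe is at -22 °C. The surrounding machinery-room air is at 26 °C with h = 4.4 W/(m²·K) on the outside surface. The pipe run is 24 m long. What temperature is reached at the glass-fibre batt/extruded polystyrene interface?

For a radial system each layer contributes R = ln(r_out/r_in)/(2πkL); films add R = 1/(hA).
R_copper pipe wall = ln(47.5/40)/(2π×393×24) = 2.9×10^-6 K/W
R_glass-fibre batt = ln(117.5/47.5)/(2π×0.0428×24) = 0.1403 K/W
R_extruded polystyrene = ln(167.5/117.5)/(2π×0.0288×24) = 0.08164 K/W
R_outer film = 1/(h_o·2πr_oL) = 1/(4.4×2π×0.1675×24) = 0.008998 K/W
R_total = 0.231 K/W
Q = ΔT/R_total = 48/0.231
Q = 208 W
T_interface = T_inner + Q·ΣR(inner→interface) = -22 + 208×0.1403

T ≈ 7.16 °C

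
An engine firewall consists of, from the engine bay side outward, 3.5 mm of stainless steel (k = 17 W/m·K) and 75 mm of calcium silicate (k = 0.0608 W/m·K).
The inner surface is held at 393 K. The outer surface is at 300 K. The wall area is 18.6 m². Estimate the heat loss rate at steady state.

Model the wall as resistances in series:
R_stainless steel = L/(kA) = 0.0035/(17×18.6) = 1.107×10^-5 K/W
R_calcium silicate = L/(kA) = 0.075/(0.0608×18.6) = 0.06632 K/W
R_total = 0.06633 K/W
Q = ΔT / R_total = 93 / 0.06633

Q ≈ 1400 W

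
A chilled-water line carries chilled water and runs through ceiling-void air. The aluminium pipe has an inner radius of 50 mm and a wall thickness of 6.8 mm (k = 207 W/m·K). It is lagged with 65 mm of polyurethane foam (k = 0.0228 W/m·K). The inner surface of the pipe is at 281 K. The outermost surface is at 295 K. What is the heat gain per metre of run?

Cylindrical conduction, so R = ln(r₂/r₁)/(2πkL) per layer, in series:
R_aluminium pipe wall = ln(56.8/50)/(2π×207×1) = 9.804×10^-5 K/W
R_polyurethane foam = ln(121.8/56.8)/(2π×0.0228×1) = 5.325 K/W
R_total = 5.325 K/W
Q = ΔT/R_total = 14/5.325

q′ ≈ 2.63 W/m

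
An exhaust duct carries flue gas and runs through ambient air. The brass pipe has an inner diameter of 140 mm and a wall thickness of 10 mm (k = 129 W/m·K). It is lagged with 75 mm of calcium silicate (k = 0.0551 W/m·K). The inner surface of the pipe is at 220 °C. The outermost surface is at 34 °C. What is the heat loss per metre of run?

q′ ≈ 97.4 W/m

Cylindrical conduction, so R = ln(r₂/r₁)/(2πkL) per layer, in series:
R_brass pipe wall = ln(80/70)/(2π×129×1) = 1.647×10^-4 K/W
R_calcium silicate = ln(155/80)/(2π×0.0551×1) = 1.91 K/W
R_total = 1.911 K/W
Q = ΔT/R_total = 186/1.911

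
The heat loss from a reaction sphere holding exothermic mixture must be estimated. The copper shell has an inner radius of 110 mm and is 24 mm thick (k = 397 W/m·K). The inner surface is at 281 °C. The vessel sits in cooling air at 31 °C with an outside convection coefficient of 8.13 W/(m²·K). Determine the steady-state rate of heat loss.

Q ≈ 458 W

Spherical conduction: R = (1/r_in − 1/r_out)/(4πk) per layer; series-sum.
R_copper shell = (1/0.11 − 1/0.134)/(4π×397) = 3.264×10^-4 K/W
R_outer film = 1/(h·4πr_o²) = 1/(8.13×4π×0.134²) = 0.5451 K/W
R_total = 0.5454 K/W
Q = ΔT/R_total = 250/0.5454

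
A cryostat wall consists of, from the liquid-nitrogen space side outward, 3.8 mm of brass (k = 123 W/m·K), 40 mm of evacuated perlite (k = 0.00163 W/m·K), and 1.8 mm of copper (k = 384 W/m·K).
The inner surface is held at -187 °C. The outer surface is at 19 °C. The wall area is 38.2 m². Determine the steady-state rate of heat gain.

Series thermal resistances:
R_brass = L/(kA) = 0.0038/(123×38.2) = 8.088×10^-7 K/W
R_evacuated perlite = L/(kA) = 0.04/(0.00163×38.2) = 0.6424 K/W
R_copper = L/(kA) = 0.0018/(384×38.2) = 1.227×10^-7 K/W
R_total = 0.6424 K/W
Q = ΔT / R_total = 206 / 0.6424

Q ≈ 321 W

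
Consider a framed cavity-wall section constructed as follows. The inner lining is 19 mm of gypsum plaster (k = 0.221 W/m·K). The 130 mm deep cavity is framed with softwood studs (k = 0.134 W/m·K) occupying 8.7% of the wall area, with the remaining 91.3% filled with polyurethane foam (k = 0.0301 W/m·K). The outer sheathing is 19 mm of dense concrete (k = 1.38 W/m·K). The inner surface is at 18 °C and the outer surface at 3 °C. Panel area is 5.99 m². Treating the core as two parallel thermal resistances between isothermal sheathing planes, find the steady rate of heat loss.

Sheathing layers in series; stud and cavity paths in parallel between them.
R_inner = 0.019/(0.221×5.99) = 0.01435 K/W
R_stud  = 0.13/(0.134×0.087×5.99) = 1.862 K/W
R_cav   = 0.13/(0.0301×0.913×5.99) = 0.7897 K/W
1/R_core = 1/R_stud + 1/R_cav → R_core = 0.5545 K/W
R_outer = 0.019/(1.38×5.99) = 0.002299 K/W
R_total = 0.5712 K/W
Q = ΔT/R_total = 15/0.5712

Q ≈ 26.3 W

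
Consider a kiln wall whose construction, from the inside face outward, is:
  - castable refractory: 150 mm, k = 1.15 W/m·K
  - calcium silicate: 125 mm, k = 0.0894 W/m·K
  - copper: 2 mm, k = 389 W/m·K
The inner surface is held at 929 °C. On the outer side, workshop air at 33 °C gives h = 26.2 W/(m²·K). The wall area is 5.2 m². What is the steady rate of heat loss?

Q ≈ 2970 W

Model the wall as resistances in series:
R_castable refractory = L/(kA) = 0.15/(1.15×5.2) = 0.02508 K/W
R_calcium silicate = L/(kA) = 0.125/(0.0894×5.2) = 0.2689 K/W
R_copper = L/(kA) = 0.002/(389×5.2) = 9.887×10^-7 K/W
R_outer film = 1/(h_o·A) = 1/(26.2×5.2) = 0.00734 K/W
R_total = 0.3013 K/W
Q = ΔT / R_total = 896 / 0.3013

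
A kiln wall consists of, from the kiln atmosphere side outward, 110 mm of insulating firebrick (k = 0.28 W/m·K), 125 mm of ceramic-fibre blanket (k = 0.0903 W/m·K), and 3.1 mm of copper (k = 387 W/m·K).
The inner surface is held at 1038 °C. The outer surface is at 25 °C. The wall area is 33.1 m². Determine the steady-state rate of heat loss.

Using the resistance-network approach (series):
R_insulating firebrick = L/(kA) = 0.11/(0.28×33.1) = 0.01187 K/W
R_ceramic-fibre blanket = L/(kA) = 0.125/(0.0903×33.1) = 0.04182 K/W
R_copper = L/(kA) = 0.0031/(387×33.1) = 2.42×10^-7 K/W
R_total = 0.05369 K/W
Q = ΔT / R_total = 1013 / 0.05369

Q ≈ 18900 W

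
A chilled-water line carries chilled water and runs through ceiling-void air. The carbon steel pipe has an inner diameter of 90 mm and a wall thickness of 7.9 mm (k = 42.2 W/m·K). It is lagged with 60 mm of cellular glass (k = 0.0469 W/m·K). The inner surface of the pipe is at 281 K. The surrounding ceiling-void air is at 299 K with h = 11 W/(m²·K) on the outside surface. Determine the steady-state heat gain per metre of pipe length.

Per-layer cylindrical resistances, series-summed:
R_carbon steel pipe wall = ln(52.9/45)/(2π×42.2×1) = 6.1×10^-4 K/W
R_cellular glass = ln(112.9/52.9)/(2π×0.0469×1) = 2.573 K/W
R_outer film = 1/(h_o·2πr_oL) = 1/(11×2π×0.1129×1) = 0.1282 K/W
R_total = 2.701 K/W
Q = ΔT/R_total = 18/2.701

q′ ≈ 6.66 W/m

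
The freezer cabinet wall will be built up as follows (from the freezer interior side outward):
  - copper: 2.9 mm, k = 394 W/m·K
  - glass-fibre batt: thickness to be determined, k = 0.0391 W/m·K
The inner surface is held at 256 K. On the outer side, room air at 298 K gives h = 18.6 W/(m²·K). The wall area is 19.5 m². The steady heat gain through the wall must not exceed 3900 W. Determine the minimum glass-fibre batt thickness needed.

L ≈ 6.11 mm

Using the resistance-network approach (series):
R_copper = L/(kA) = 0.0029/(394×19.5) = 3.775×10^-7 K/W
R_outer film = 1/(h_o·A) = 1/(18.6×19.5) = 0.002757 K/W
Sum of the known resistances R_other = 0.002757 K/W
Required total resistance R_tot = ΔT/Q_allow = 42/3900 = 0.01077 K/W
R_glass-fibre batt = R_tot − R_other = 0.008012 K/W
L = R·k·A = 0.008012×0.0391×19.5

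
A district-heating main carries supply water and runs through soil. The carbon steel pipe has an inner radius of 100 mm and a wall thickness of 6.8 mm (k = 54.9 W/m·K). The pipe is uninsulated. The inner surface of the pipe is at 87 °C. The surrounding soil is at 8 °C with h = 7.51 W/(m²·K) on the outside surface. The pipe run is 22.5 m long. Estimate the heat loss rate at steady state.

Q ≈ 8950 W

Cylindrical conduction, so R = ln(r₂/r₁)/(2πkL) per layer, in series:
R_carbon steel pipe wall = ln(106.8/100)/(2π×54.9×22.5) = 8.476×10^-6 K/W
R_outer film = 1/(h_o·2πr_oL) = 1/(7.51×2π×0.1068×22.5) = 0.008819 K/W
R_total = 0.008828 K/W
Q = ΔT/R_total = 79/0.008828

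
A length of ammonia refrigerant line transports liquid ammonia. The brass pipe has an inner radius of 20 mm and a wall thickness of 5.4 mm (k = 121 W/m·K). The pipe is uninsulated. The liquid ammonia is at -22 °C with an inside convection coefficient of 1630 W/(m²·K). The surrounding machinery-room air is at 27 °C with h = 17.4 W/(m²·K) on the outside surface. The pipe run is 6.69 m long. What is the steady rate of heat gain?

Q ≈ 897 W

Radial resistances (cylindrical: R_cond = ln(r_o/r_i)/(2πkL), R_conv = 1/(h·2πrL)):
R_inner film = 1/(h_i·2πr₁L) = 1/(1630×2π×0.02×6.69) = 7.298×10^-4 K/W
R_brass pipe wall = ln(25.4/20)/(2π×121×6.69) = 4.699×10^-5 K/W
R_outer film = 1/(h_o·2πr_oL) = 1/(17.4×2π×0.0254×6.69) = 0.05383 K/W
R_total = 0.05461 K/W
Q = ΔT/R_total = 49/0.05461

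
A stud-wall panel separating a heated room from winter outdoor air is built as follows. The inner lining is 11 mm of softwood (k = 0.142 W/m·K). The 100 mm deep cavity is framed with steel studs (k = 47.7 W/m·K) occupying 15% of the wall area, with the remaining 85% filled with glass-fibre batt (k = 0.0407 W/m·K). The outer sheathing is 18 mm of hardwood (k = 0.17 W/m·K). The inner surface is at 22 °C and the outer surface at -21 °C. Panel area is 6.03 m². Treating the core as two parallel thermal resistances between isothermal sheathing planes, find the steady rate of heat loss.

Sheathing layers in series; stud and cavity paths in parallel between them.
R_inner = 0.011/(0.142×6.03) = 0.01285 K/W
R_stud  = 0.1/(47.7×0.15×6.03) = 0.002318 K/W
R_cav   = 0.1/(0.0407×0.85×6.03) = 0.4794 K/W
1/R_core = 1/R_stud + 1/R_cav → R_core = 0.002307 K/W
R_outer = 0.018/(0.17×6.03) = 0.01756 K/W
R_total = 0.03271 K/W
Q = ΔT/R_total = 43/0.03271

Q ≈ 1310 W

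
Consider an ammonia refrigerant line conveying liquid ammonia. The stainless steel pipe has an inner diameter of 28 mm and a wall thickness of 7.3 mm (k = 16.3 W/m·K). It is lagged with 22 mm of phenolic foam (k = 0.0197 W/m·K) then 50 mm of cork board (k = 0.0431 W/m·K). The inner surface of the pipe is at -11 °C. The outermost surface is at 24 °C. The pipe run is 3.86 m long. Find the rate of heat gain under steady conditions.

Q ≈ 15.8 W

Treating each annulus and film as a series resistance:
R_stainless steel pipe wall = ln(21.3/14)/(2π×16.3×3.86) = 0.001062 K/W
R_phenolic foam = ln(43.3/21.3)/(2π×0.0197×3.86) = 1.485 K/W
R_cork board = ln(93.3/43.3)/(2π×0.0431×3.86) = 0.7344 K/W
R_total = 2.22 K/W
Q = ΔT/R_total = 35/2.22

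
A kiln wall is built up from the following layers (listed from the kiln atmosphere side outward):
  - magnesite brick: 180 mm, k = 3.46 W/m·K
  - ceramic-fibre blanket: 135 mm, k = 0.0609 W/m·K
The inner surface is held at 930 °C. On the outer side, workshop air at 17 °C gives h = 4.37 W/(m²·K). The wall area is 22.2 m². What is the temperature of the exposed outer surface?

T ≈ 101 °C

Treating each layer as a thermal resistance in series:
R_magnesite brick = L/(kA) = 0.18/(3.46×22.2) = 0.002343 K/W
R_ceramic-fibre blanket = L/(kA) = 0.135/(0.0609×22.2) = 0.09985 K/W
R_outer film = 1/(h_o·A) = 1/(4.37×22.2) = 0.01031 K/W
R_total = 0.1125 K/W;  Q = ΔT/R_total = 913/0.1125 = 8115 W
T_interface = T_inner − Q·ΣR(inner→interface) = 930 − 8120×0.1022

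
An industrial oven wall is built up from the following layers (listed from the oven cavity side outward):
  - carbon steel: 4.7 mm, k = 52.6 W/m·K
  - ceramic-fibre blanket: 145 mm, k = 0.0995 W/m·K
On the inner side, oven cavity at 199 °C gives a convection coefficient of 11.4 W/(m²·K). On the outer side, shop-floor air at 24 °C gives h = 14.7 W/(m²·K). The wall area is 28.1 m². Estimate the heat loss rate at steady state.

Series thermal resistances:
R_inner film = 1/(h_i·A) = 1/(11.4×28.1) = 0.003122 K/W
R_carbon steel = L/(kA) = 0.0047/(52.6×28.1) = 3.18×10^-6 K/W
R_ceramic-fibre blanket = L/(kA) = 0.145/(0.0995×28.1) = 0.05186 K/W
R_outer film = 1/(h_o·A) = 1/(14.7×28.1) = 0.002421 K/W
R_total = 0.05741 K/W
Q = ΔT / R_total = 175 / 0.05741

Q ≈ 3050 W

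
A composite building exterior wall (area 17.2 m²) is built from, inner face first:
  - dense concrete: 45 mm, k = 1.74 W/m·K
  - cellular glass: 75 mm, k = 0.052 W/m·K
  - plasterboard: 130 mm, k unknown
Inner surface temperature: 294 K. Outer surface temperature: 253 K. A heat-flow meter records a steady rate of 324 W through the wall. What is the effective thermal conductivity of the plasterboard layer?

k ≈ 0.184 W/(m·K)

Treating each layer as a thermal resistance in series:
R_dense concrete = L/(kA) = 0.045/(1.74×17.2) = 0.001504 K/W
R_cellular glass = L/(kA) = 0.075/(0.052×17.2) = 0.08386 K/W
Sum of known resistances R_other = 0.08536 K/W
Total R = ΔT/Q = 41/324 = 0.1265 K/W
R_plasterboard = R_total − R_other = 0.04118 K/W
k = L/(R·A) = 0.13/(0.04118×17.2)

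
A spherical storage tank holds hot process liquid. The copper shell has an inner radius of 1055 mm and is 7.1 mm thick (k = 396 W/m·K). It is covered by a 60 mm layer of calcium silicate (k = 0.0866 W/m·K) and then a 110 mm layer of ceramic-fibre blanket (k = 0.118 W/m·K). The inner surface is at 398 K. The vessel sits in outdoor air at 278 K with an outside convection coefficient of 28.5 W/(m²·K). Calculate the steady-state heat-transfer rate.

For a spherical shell R = (1/r₁ − 1/r₂)/(4πk); film R = 1/(h·4πr²). In series:
R_copper shell = (1/1.055 − 1/1.0621)/(4π×396) = 1.273×10^-6 K/W
R_calcium silicate = (1/1.0621 − 1/1.1221)/(4π×0.0866) = 0.04626 K/W
R_ceramic-fibre blanket = (1/1.1221 − 1/1.2321)/(4π×0.118) = 0.05366 K/W
R_outer film = 1/(h·4πr_o²) = 1/(28.5×4π×1.2321²) = 0.001839 K/W
R_total = 0.1018 K/W
Q = ΔT/R_total = 120/0.1018

Q ≈ 1180 W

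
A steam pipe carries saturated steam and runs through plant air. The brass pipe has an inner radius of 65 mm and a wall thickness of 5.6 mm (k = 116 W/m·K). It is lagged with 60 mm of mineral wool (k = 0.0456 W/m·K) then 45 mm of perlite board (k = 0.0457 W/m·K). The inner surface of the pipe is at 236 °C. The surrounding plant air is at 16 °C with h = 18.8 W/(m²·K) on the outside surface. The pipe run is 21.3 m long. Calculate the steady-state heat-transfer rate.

Treating each annulus and film as a series resistance:
R_brass pipe wall = ln(70.6/65)/(2π×116×21.3) = 5.323×10^-6 K/W
R_mineral wool = ln(130.6/70.6)/(2π×0.0456×21.3) = 0.1008 K/W
R_perlite board = ln(175.6/130.6)/(2π×0.0457×21.3) = 0.04841 K/W
R_outer film = 1/(h_o·2πr_oL) = 1/(18.8×2π×0.1756×21.3) = 0.002263 K/W
R_total = 0.1515 K/W
Q = ΔT/R_total = 220/0.1515

Q ≈ 1450 W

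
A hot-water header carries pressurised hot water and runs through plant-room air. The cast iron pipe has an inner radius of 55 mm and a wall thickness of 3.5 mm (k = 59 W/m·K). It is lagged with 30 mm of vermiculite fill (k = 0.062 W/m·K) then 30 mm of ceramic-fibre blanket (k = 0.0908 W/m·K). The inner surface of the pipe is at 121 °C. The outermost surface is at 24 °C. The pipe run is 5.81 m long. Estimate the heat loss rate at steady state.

Q ≈ 358 W

Cylindrical conduction, so R = ln(r₂/r₁)/(2πkL) per layer, in series:
R_cast iron pipe wall = ln(58.5/55)/(2π×59×5.81) = 2.864×10^-5 K/W
R_vermiculite fill = ln(88.5/58.5)/(2π×0.062×5.81) = 0.1829 K/W
R_ceramic-fibre blanket = ln(118.5/88.5)/(2π×0.0908×5.81) = 0.08807 K/W
R_total = 0.271 K/W
Q = ΔT/R_total = 97/0.271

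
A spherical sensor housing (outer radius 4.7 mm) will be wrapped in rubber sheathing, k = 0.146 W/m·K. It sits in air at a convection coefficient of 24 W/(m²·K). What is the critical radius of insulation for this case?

For a sphere r_cr = 2k/h = 2×0.146/24
r_cr = 12.2 mm; since the bare radius (4.7 mm) is below r_cr, adding a thin layer of insulation will *increase* heat loss.

r_cr ≈ 12.2 mm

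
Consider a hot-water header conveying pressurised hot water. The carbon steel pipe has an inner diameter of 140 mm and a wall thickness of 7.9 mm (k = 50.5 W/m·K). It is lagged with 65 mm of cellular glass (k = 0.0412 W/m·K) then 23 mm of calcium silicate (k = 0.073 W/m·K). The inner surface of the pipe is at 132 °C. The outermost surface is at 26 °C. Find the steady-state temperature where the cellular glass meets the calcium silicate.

Per-layer cylindrical resistances, series-summed:
R_carbon steel pipe wall = ln(77.9/70)/(2π×50.5×1) = 3.37×10^-4 K/W
R_cellular glass = ln(142.9/77.9)/(2π×0.0412×1) = 2.344 K/W
R_calcium silicate = ln(165.9/142.9)/(2π×0.073×1) = 0.3254 K/W
R_total = 2.669 K/W
Q = ΔT/R_total = 106/2.669
Q = 39.7 W/m
T_interface = T_inner − Q·ΣR(inner→interface) = 132 − 39.7×2.344

T ≈ 38.9 °C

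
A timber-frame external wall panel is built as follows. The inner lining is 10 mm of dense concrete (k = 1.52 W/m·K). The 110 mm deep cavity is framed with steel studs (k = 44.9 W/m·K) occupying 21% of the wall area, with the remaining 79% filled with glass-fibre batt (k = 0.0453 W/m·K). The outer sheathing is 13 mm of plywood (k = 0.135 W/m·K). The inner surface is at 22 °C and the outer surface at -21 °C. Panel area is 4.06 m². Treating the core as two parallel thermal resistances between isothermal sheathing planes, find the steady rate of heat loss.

Sheathing layers in series; stud and cavity paths in parallel between them.
R_inner = 0.01/(1.52×4.06) = 0.00162 K/W
R_stud  = 0.11/(44.9×0.21×4.06) = 0.002873 K/W
R_cav   = 0.11/(0.0453×0.79×4.06) = 0.7571 K/W
1/R_core = 1/R_stud + 1/R_cav → R_core = 0.002863 K/W
R_outer = 0.013/(0.135×4.06) = 0.02372 K/W
R_total = 0.0282 K/W
Q = ΔT/R_total = 43/0.0282

Q ≈ 1520 W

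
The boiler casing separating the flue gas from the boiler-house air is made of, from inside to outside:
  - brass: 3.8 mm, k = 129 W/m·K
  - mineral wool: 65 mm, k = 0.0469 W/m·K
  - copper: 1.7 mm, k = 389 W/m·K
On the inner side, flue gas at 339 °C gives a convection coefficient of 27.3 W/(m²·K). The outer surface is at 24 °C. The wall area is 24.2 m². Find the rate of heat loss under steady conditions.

Treating each layer as a thermal resistance in series:
R_inner film = 1/(h_i·A) = 1/(27.3×24.2) = 0.001514 K/W
R_brass = L/(kA) = 0.0038/(129×24.2) = 1.217×10^-6 K/W
R_mineral wool = L/(kA) = 0.065/(0.0469×24.2) = 0.05727 K/W
R_copper = L/(kA) = 0.0017/(389×24.2) = 1.806×10^-7 K/W
R_total = 0.05878 K/W
Q = ΔT / R_total = 315 / 0.05878

Q ≈ 5360 W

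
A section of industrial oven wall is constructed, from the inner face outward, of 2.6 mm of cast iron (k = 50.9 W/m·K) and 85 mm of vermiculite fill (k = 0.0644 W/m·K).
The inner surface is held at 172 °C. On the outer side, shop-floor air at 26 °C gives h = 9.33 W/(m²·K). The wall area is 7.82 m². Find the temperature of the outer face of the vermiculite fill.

T ≈ 37 °C

Thermal resistances in series:
R_cast iron = L/(kA) = 0.0026/(50.9×7.82) = 6.532×10^-6 K/W
R_vermiculite fill = L/(kA) = 0.085/(0.0644×7.82) = 0.1688 K/W
R_outer film = 1/(h_o·A) = 1/(9.33×7.82) = 0.01371 K/W
R_total = 0.1825 K/W;  Q = ΔT/R_total = 146/0.1825 = 800 W
T_interface = T_inner − Q·ΣR(inner→interface) = 172 − 800×0.1688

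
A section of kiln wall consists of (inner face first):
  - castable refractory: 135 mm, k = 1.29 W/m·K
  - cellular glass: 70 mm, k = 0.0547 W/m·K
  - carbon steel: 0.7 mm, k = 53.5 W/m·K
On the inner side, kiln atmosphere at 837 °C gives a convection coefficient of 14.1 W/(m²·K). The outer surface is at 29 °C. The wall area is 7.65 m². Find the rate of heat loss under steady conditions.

Q ≈ 4250 W

Model the wall as resistances in series:
R_inner film = 1/(h_i·A) = 1/(14.1×7.65) = 0.009271 K/W
R_castable refractory = L/(kA) = 0.135/(1.29×7.65) = 0.01368 K/W
R_cellular glass = L/(kA) = 0.07/(0.0547×7.65) = 0.1673 K/W
R_carbon steel = L/(kA) = 0.0007/(53.5×7.65) = 1.71×10^-6 K/W
R_total = 0.1902 K/W
Q = ΔT / R_total = 808 / 0.1902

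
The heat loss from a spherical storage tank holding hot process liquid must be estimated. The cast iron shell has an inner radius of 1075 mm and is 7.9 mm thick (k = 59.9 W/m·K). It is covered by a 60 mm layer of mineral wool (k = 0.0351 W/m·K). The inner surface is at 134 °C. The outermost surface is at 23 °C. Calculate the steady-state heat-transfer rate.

For a spherical shell R = (1/r₁ − 1/r₂)/(4πk); film R = 1/(h·4πr²). In series:
R_cast iron shell = (1/1.075 − 1/1.0829)/(4π×59.9) = 9.016×10^-6 K/W
R_mineral wool = (1/1.0829 − 1/1.1429)/(4π×0.0351) = 0.1099 K/W
R_total = 0.1099 K/W
Q = ΔT/R_total = 111/0.1099

Q ≈ 1010 W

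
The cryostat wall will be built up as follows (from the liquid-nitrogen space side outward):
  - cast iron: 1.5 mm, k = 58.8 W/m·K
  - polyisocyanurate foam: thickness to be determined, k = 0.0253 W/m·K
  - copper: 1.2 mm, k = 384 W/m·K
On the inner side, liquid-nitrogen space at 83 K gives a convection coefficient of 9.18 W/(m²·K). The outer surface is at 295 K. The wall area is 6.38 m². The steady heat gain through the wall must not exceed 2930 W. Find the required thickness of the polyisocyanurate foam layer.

Series thermal resistances:
R_inner film = 1/(h_i·A) = 1/(9.18×6.38) = 0.01707 K/W
R_cast iron = L/(kA) = 0.0015/(58.8×6.38) = 3.998×10^-6 K/W
R_copper = L/(kA) = 0.0012/(384×6.38) = 4.898×10^-7 K/W
Sum of the known resistances R_other = 0.01708 K/W
Required total resistance R_tot = ΔT/Q_allow = 212/2930 = 0.07235 K/W
R_polyisocyanurate foam = R_tot − R_other = 0.05528 K/W
L = R·k·A = 0.05528×0.0253×6.38

L ≈ 8.92 mm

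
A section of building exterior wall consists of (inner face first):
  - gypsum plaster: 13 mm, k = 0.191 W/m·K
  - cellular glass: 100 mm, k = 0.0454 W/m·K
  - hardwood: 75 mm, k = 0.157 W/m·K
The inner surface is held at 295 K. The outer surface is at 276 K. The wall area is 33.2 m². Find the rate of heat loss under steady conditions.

Q ≈ 230 W

Using the resistance-network approach (series):
R_gypsum plaster = L/(kA) = 0.013/(0.191×33.2) = 0.00205 K/W
R_cellular glass = L/(kA) = 0.1/(0.0454×33.2) = 0.06634 K/W
R_hardwood = L/(kA) = 0.075/(0.157×33.2) = 0.01439 K/W
R_total = 0.08278 K/W
Q = ΔT / R_total = 19 / 0.08278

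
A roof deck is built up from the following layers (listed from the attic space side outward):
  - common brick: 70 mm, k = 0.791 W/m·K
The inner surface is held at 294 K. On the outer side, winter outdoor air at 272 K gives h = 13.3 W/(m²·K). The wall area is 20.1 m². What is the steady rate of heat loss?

Q ≈ 2700 W

Using the resistance-network approach (series):
R_common brick = L/(kA) = 0.07/(0.791×20.1) = 0.004403 K/W
R_outer film = 1/(h_o·A) = 1/(13.3×20.1) = 0.003741 K/W
R_total = 0.008143 K/W
Q = ΔT / R_total = 22 / 0.008143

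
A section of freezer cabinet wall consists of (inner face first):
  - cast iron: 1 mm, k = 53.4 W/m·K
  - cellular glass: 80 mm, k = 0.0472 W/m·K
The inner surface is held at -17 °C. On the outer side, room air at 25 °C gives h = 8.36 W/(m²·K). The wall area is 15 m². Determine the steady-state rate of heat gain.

Using the resistance-network approach (series):
R_cast iron = L/(kA) = 0.001/(53.4×15) = 1.248×10^-6 K/W
R_cellular glass = L/(kA) = 0.08/(0.0472×15) = 0.113 K/W
R_outer film = 1/(h_o·A) = 1/(8.36×15) = 0.007974 K/W
R_total = 0.121 K/W
Q = ΔT / R_total = 42 / 0.121

Q ≈ 347 W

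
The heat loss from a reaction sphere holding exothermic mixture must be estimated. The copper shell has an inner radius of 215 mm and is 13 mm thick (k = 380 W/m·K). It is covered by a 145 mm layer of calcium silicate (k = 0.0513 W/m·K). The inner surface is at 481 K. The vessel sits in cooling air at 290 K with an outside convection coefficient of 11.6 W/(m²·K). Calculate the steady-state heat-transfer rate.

For a spherical shell R = (1/r₁ − 1/r₂)/(4πk); film R = 1/(h·4πr²). In series:
R_copper shell = (1/0.215 − 1/0.228)/(4π×380) = 5.554×10^-5 K/W
R_calcium silicate = (1/0.228 − 1/0.373)/(4π×0.0513) = 2.645 K/W
R_outer film = 1/(h·4πr_o²) = 1/(11.6×4π×0.373²) = 0.04931 K/W
R_total = 2.694 K/W
Q = ΔT/R_total = 191/2.694

Q ≈ 70.9 W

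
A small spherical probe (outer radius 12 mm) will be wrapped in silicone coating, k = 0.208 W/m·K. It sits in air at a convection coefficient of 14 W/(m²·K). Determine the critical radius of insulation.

For a sphere r_cr = 2k/h = 2×0.208/14
r_cr = 29.7 mm; since the bare radius (12 mm) is below r_cr, adding a thin layer of insulation will *increase* heat loss.

r_cr ≈ 29.7 mm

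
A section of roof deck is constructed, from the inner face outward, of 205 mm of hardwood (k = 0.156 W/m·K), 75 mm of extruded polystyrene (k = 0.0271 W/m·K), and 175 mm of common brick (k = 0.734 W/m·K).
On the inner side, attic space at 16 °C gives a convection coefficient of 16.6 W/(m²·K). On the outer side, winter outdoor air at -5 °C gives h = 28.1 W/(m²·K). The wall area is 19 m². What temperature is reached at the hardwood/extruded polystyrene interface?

T ≈ 9.46 °C

Using the resistance-network approach (series):
R_inner film = 1/(h_i·A) = 1/(16.6×19) = 0.003171 K/W
R_hardwood = L/(kA) = 0.205/(0.156×19) = 0.06916 K/W
R_extruded polystyrene = L/(kA) = 0.075/(0.0271×19) = 0.1457 K/W
R_common brick = L/(kA) = 0.175/(0.734×19) = 0.01255 K/W
R_outer film = 1/(h_o·A) = 1/(28.1×19) = 0.001873 K/W
R_total = 0.2324 K/W;  Q = ΔT/R_total = 21/0.2324 = 90.36 W
T_interface = T_inner − Q·ΣR(inner→interface) = 16 − 90.4×0.07233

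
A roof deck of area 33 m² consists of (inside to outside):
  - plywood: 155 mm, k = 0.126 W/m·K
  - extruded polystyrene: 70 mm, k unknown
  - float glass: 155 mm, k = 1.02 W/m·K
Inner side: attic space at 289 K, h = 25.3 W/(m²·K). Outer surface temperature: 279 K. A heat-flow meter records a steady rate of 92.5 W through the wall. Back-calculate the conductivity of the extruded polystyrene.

k ≈ 0.0326 W/(m·K)

Series thermal resistances:
R_inner film = 1/(h_i·A) = 1/(25.3×33) = 0.001198 K/W
R_plywood = L/(kA) = 0.155/(0.126×33) = 0.03728 K/W
R_float glass = L/(kA) = 0.155/(1.02×33) = 0.004605 K/W
Sum of known resistances R_other = 0.04308 K/W
Total R = ΔT/Q = 10/92.5 = 0.1081 K/W
R_extruded polystyrene = R_total − R_other = 0.06503 K/W
k = L/(R·A) = 0.07/(0.06503×33)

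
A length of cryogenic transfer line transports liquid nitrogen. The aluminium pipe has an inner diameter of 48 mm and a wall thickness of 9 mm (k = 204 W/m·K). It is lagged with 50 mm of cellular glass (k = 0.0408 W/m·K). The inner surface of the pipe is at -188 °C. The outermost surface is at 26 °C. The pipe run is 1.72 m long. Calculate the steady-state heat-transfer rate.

Q ≈ 102 W

For a radial system each layer contributes R = ln(r_out/r_in)/(2πkL); films add R = 1/(hA).
R_aluminium pipe wall = ln(33/24)/(2π×204×1.72) = 1.444×10^-4 K/W
R_cellular glass = ln(83/33)/(2π×0.0408×1.72) = 2.092 K/W
R_total = 2.092 K/W
Q = ΔT/R_total = 214/2.092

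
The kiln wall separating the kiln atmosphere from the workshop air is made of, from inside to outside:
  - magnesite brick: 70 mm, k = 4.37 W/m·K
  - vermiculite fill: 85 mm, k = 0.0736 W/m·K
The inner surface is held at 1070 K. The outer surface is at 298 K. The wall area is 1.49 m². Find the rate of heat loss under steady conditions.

Series thermal resistances:
R_magnesite brick = L/(kA) = 0.07/(4.37×1.49) = 0.01075 K/W
R_vermiculite fill = L/(kA) = 0.085/(0.0736×1.49) = 0.7751 K/W
R_total = 0.7858 K/W
Q = ΔT / R_total = 772 / 0.7858

Q ≈ 982 W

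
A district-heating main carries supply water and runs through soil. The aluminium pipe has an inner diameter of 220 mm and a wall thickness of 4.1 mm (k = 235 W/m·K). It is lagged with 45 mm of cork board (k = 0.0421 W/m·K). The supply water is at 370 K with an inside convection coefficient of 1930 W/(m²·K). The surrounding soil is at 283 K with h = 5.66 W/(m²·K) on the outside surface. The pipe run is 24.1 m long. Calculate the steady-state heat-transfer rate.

Q ≈ 1460 W

Per-layer cylindrical resistances, series-summed:
R_inner film = 1/(h_i·2πr₁L) = 1/(1930×2π×0.11×24.1) = 3.111×10^-5 K/W
R_aluminium pipe wall = ln(114.1/110)/(2π×235×24.1) = 1.028×10^-6 K/W
R_cork board = ln(159.1/114.1)/(2π×0.0421×24.1) = 0.05215 K/W
R_outer film = 1/(h_o·2πr_oL) = 1/(5.66×2π×0.1591×24.1) = 0.007334 K/W
R_total = 0.05952 K/W
Q = ΔT/R_total = 87/0.05952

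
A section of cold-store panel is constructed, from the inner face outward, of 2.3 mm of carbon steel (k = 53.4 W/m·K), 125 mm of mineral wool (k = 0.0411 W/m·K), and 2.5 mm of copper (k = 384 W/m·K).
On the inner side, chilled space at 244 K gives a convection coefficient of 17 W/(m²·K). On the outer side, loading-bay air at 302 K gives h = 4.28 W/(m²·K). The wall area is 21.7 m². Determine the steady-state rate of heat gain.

Q ≈ 378 W

Treating each layer as a thermal resistance in series:
R_inner film = 1/(h_i·A) = 1/(17×21.7) = 0.002711 K/W
R_carbon steel = L/(kA) = 0.0023/(53.4×21.7) = 1.985×10^-6 K/W
R_mineral wool = L/(kA) = 0.125/(0.0411×21.7) = 0.1402 K/W
R_copper = L/(kA) = 0.0025/(384×21.7) = 3×10^-7 K/W
R_outer film = 1/(h_o·A) = 1/(4.28×21.7) = 0.01077 K/W
R_total = 0.1536 K/W
Q = ΔT / R_total = 58 / 0.1536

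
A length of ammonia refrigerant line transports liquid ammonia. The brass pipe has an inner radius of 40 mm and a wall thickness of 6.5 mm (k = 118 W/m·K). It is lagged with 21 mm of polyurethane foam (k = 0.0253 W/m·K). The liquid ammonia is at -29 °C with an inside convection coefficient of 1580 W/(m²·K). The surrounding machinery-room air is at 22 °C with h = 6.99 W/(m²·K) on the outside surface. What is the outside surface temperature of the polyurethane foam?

Radial resistances (cylindrical: R_cond = ln(r_o/r_i)/(2πkL), R_conv = 1/(h·2πrL)):
R_inner film = 1/(h_i·2πr₁L) = 1/(1580×2π×0.04×1) = 0.002518 K/W
R_brass pipe wall = ln(46.5/40)/(2π×118×1) = 2.031×10^-4 K/W
R_polyurethane foam = ln(67.5/46.5)/(2π×0.0253×1) = 2.344 K/W
R_outer film = 1/(h_o·2πr_oL) = 1/(6.99×2π×0.0675×1) = 0.3373 K/W
R_total = 2.684 K/W
Q = ΔT/R_total = 51/2.684
Q = 19 W/m
T_interface = T_inner + Q·ΣR(inner→interface) = -29 + 19×2.347

T ≈ 15.6 °C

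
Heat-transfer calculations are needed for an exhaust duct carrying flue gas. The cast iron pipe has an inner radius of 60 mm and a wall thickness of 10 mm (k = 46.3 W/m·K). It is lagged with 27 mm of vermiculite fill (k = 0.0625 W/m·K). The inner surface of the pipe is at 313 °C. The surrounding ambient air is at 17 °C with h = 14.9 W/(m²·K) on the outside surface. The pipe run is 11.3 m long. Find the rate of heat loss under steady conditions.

Q ≈ 3550 W

Radial resistances (cylindrical: R_cond = ln(r_o/r_i)/(2πkL), R_conv = 1/(h·2πrL)):
R_cast iron pipe wall = ln(70/60)/(2π×46.3×11.3) = 4.689×10^-5 K/W
R_vermiculite fill = ln(97/70)/(2π×0.0625×11.3) = 0.07351 K/W
R_outer film = 1/(h_o·2πr_oL) = 1/(14.9×2π×0.097×11.3) = 0.009745 K/W
R_total = 0.08331 K/W
Q = ΔT/R_total = 296/0.08331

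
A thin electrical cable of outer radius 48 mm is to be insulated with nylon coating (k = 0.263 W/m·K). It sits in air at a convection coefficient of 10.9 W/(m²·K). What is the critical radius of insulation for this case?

r_cr ≈ 24.1 mm

For a cylinder r_cr = k/h = 0.263/10.9
r_cr = 24.1 mm; since the bare radius (48 mm) is above r_cr, any added insulation will reduce heat loss.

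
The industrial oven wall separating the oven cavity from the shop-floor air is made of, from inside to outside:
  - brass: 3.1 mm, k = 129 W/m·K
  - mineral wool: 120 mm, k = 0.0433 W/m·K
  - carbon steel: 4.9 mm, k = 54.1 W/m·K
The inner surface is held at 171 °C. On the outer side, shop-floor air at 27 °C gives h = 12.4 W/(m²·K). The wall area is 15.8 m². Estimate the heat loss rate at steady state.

Using the resistance-network approach (series):
R_brass = L/(kA) = 0.0031/(129×15.8) = 1.521×10^-6 K/W
R_mineral wool = L/(kA) = 0.12/(0.0433×15.8) = 0.1754 K/W
R_carbon steel = L/(kA) = 0.0049/(54.1×15.8) = 5.732×10^-6 K/W
R_outer film = 1/(h_o·A) = 1/(12.4×15.8) = 0.005104 K/W
R_total = 0.1805 K/W
Q = ΔT / R_total = 144 / 0.1805

Q ≈ 798 W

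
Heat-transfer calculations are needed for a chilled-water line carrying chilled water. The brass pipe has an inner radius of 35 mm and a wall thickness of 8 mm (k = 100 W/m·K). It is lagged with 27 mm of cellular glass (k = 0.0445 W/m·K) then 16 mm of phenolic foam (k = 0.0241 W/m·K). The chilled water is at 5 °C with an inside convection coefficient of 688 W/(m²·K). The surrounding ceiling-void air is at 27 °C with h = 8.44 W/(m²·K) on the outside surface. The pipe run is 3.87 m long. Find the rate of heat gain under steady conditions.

Q ≈ 25.6 W

Per-layer cylindrical resistances, series-summed:
R_inner film = 1/(h_i·2πr₁L) = 1/(688×2π×0.035×3.87) = 0.001708 K/W
R_brass pipe wall = ln(43/35)/(2π×100×3.87) = 8.466×10^-5 K/W
R_cellular glass = ln(70/43)/(2π×0.0445×3.87) = 0.4503 K/W
R_phenolic foam = ln(86/70)/(2π×0.0241×3.87) = 0.3513 K/W
R_outer film = 1/(h_o·2πr_oL) = 1/(8.44×2π×0.086×3.87) = 0.05666 K/W
R_total = 0.8601 K/W
Q = ΔT/R_total = 22/0.8601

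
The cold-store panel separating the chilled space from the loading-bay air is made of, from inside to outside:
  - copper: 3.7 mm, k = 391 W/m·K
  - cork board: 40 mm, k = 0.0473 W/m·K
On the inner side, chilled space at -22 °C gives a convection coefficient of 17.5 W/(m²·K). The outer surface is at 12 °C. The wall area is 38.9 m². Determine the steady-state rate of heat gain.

Q ≈ 1460 W

Series thermal resistances:
R_inner film = 1/(h_i·A) = 1/(17.5×38.9) = 0.001469 K/W
R_copper = L/(kA) = 0.0037/(391×38.9) = 2.433×10^-7 K/W
R_cork board = L/(kA) = 0.04/(0.0473×38.9) = 0.02174 K/W
R_total = 0.02321 K/W
Q = ΔT / R_total = 34 / 0.02321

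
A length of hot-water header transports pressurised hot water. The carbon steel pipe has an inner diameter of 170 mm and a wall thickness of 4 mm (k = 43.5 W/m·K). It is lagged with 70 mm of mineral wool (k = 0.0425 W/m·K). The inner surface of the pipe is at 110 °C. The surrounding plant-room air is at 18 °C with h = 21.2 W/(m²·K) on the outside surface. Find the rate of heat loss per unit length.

q′ ≈ 41.4 W/m

Per-layer cylindrical resistances, series-summed:
R_carbon steel pipe wall = ln(89/85)/(2π×43.5×1) = 1.682×10^-4 K/W
R_mineral wool = ln(159/89)/(2π×0.0425×1) = 2.173 K/W
R_outer film = 1/(h_o·2πr_oL) = 1/(21.2×2π×0.159×1) = 0.04722 K/W
R_total = 2.22 K/W
Q = ΔT/R_total = 92/2.22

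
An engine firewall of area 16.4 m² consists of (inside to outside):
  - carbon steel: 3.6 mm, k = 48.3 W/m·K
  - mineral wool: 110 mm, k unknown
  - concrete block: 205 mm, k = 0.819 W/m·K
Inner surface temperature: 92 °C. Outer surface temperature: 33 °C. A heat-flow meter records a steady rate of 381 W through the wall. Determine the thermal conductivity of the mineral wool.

k ≈ 0.0481 W/(m·K)

Series thermal resistances:
R_carbon steel = L/(kA) = 0.0036/(48.3×16.4) = 4.545×10^-6 K/W
R_concrete block = L/(kA) = 0.205/(0.819×16.4) = 0.01526 K/W
Sum of known resistances R_other = 0.01527 K/W
Total R = ΔT/Q = 59/381 = 0.1549 K/W
R_mineral wool = R_total − R_other = 0.1396 K/W
k = L/(R·A) = 0.11/(0.1396×16.4)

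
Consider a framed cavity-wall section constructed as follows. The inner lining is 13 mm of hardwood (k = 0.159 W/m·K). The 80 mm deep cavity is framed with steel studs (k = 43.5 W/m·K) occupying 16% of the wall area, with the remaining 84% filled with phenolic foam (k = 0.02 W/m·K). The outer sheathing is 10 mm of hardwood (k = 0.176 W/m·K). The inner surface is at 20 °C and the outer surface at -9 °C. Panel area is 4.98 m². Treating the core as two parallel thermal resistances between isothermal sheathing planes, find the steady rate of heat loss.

Sheathing layers in series; stud and cavity paths in parallel between them.
R_inner = 0.013/(0.159×4.98) = 0.01642 K/W
R_stud  = 0.08/(43.5×0.16×4.98) = 0.002308 K/W
R_cav   = 0.08/(0.02×0.84×4.98) = 0.9562 K/W
1/R_core = 1/R_stud + 1/R_cav → R_core = 0.002303 K/W
R_outer = 0.01/(0.176×4.98) = 0.01141 K/W
R_total = 0.03013 K/W
Q = ΔT/R_total = 29/0.03013

Q ≈ 963 W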